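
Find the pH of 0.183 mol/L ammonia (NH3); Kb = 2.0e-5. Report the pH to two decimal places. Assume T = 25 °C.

NH3 + H2O ⇌ NH4+ + OH-
Kb = [OH-]²/(0.183 − [OH-]) = 2.0 × 10^-5
Assume [OH-] ≪ 0.183: [OH-] ≈ √(2.0 × 10^-5 × 0.183) = 1.91 × 10^-3 M
Check: 1% ionized — well under 5%, approximation valid.
pOH = −log(1.91 × 10^-3) = 2.72; pH = 14.00 − 2.72 = 11.28

pH = 11.28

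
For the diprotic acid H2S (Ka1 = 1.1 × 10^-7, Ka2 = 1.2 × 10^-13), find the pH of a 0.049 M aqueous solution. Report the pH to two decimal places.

Since Ka1 ≫ Ka2, the first ionization dominates [H+].
Ka1 = x²/(0.049 − x) = 1.1 × 10^-7
x ≈ √(1.1 × 10^-7 × 0.049) = 7.34 × 10^-5 M
pH = −log(7.34 × 10^-5) = 4.13

pH = 4.13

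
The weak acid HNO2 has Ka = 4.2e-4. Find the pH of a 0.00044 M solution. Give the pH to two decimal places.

HNO2 ⇌ NO2- + H+
Ka = [H+]²/(0.00044 − [H+]) = 4.2 × 10^-4
The 5% rule fails; solving [H+]² + Ka·[H+] − Ka·C₀ = 0 exactly:
[H+] = (−Ka + √(Ka² + 4·Ka·C₀))/2 = 2.68 × 10^-4 M
pH = −log[H+] = −log(2.68 × 10^-4) = 3.57

pH = 3.57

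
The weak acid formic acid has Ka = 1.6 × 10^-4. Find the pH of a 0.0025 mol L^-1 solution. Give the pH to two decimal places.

HCOOH ⇌ HCOO- + H+
From the ICE table, Ka = x²/(0.0025 − x) = 1.6 × 10^-4.
The 5% rule fails; solving x² + Ka·x − Ka·C₀ = 0 exactly:
x = [−0.00016 + √(0.00016² + 1.6e-06)]/2 = 5.57 × 10^-4 M
pH = −log[H+] = −log(5.57 × 10^-4) = 3.25

pH = 3.25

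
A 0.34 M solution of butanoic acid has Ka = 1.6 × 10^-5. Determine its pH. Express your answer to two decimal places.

CH3(CH2)2COOH ⇌ CH3(CH2)2COO- + H+
From the ICE table, Ka = x²/(0.34 − x) = 1.6 × 10^-5.
Since Ka ≪ C₀, x ≈ √(Ka·C₀) = 2.33 × 10^-3 M.
Check: 0.69% ionized — well under 5%, approximation valid.
pH = −log(2.33 × 10^-3) = 2.63

pH = 2.63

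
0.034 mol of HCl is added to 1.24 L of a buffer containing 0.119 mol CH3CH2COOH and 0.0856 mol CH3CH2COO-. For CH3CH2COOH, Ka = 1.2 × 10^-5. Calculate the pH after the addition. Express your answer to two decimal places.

After neutralization: n(CH3CH2COOH) = 0.153 mol, n(CH3CH2COO-) = 0.0516 mol.
pKa = −log(1.2 × 10^-5) = 4.921
pH = pKa + log(n_CH3CH2COO-/n_CH3CH2COOH) = 4.921 + log(0.0516/0.153) = 4.921 + (-0.472)

pH = 4.45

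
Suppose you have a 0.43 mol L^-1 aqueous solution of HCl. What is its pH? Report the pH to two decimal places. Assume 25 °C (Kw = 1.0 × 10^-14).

HCl is a strong acid and dissociates completely, so [H+] = 0.43 M.
pH = -log(0.43) = 0.37

pH = 0.37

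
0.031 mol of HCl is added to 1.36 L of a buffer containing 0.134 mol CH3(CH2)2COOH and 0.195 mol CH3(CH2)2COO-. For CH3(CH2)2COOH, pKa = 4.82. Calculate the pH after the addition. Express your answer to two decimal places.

After neutralization: n(CH3(CH2)2COOH) = 0.165 mol, n(CH3(CH2)2COO-) = 0.164 mol.
pH = pKa + log(n_CH3(CH2)2COO-/n_CH3(CH2)2COOH) = 4.82 + log(0.164/0.165) = 4.82 + (-0.003)

pH = 4.82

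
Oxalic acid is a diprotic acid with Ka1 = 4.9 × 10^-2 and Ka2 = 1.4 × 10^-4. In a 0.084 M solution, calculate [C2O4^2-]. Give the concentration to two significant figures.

First ionization gives [H+] ≈ [HC2O4-] = 4.42 × 10^-2 M.
Second step: Ka2 = [H+][C2O4^2-]/[HC2O4-] ≈ [C2O4^2-] (since [H+] ≈ [HC2O4-]).
So [C2O4^2-] ≈ Ka2.

1.4 × 10^-4 M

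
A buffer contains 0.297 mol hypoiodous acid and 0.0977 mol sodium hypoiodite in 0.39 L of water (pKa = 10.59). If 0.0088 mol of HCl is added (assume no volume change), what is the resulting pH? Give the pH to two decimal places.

pH = 10.05

Added H+ converts OI- to HOI: HOI → 0.306 mol, OI- → 0.0889 mol.
Henderson–Hasselbalch with mole ratio 0.0889/0.306: pH = 10.59 + (-0.537)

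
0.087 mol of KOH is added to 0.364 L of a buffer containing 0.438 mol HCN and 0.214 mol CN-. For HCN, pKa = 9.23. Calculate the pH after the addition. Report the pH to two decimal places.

After neutralization: n(HCN) = 0.351 mol, n(CN-) = 0.301 mol.
pH = pKa + log([A⁻]/[HA]) = 9.23 + log(0.301/0.351) = 9.23 -0.067

pH = 9.16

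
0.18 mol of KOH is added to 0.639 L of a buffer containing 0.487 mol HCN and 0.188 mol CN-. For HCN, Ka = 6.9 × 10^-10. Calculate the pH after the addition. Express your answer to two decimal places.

OH- converts HCN to CN-: HCN → 0.307 mol, CN- → 0.368 mol.
pKa = −log(6.9 × 10^-10) = 9.161
Henderson–Hasselbalch with mole ratio 0.368/0.307: pH = 9.161 + (+0.079)

pH = 9.24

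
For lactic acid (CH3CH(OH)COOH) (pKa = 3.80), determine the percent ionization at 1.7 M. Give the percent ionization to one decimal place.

CH3CH(OH)COOH ⇌ CH3CH(OH)COO- + H+; let x = [H+] at equilibrium.
Ka = 10^(−3.80) = 1.58 × 10^-4
x ≈ √(Ka·C₀) = √(1.58 × 10^-4 × 1.7) = 1.64 × 10^-2 M
Fraction ionized = 1.64 × 10^-2 / 1.7 = 0.0096 → 1.0%

1.0%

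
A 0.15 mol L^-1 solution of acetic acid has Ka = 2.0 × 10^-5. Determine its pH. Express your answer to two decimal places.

CH3COOH ⇌ CH3COO- + H+
From the ICE table, Ka = x²/(0.15 − x) = 2.0 × 10^-5.
Since Ka ≪ C₀, x ≈ √(Ka·C₀) = 1.73 × 10^-3 M.
(x/C₀ = 1.2% < 5%, so the approximation holds.)
pH = −log(1.73 × 10^-3) = 2.76

pH = 2.76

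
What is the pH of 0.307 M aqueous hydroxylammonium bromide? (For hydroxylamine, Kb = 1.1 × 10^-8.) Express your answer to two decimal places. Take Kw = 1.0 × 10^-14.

pH = 3.28

NH3OH+ is the conjugate acid of the weak base NH2OH.
Ka = Kw/Kb = 1.0×10^-14 / 1.1 × 10^-8 = 9.09 × 10^-7
From the ICE table, Ka = [H+]²/(0.307 − [H+]) = 9.09 × 10^-7.
Since Ka ≪ C₀, [H+] ≈ √(Ka·C₀) = 5.28 × 10^-4 M.
([H+]/C₀ = 0.17% < 5%, so the approximation holds.)
pH = −log(5.28 × 10^-4) = 3.28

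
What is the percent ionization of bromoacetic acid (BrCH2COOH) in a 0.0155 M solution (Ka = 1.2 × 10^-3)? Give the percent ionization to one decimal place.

BrCH2COOH ⇌ BrCH2COO- + H+; let x = [H+] at equilibrium.
Ka = x²/(C₀ − x); solving the quadratic gives x = 3.75 × 10^-3 M.
% ionization = x/C₀ × 100% = 3.75 × 10^-3/0.0155 × 100% = 24.2%

24.2%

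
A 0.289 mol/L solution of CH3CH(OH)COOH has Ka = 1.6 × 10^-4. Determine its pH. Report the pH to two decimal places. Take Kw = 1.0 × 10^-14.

CH3CH(OH)COOH ⇌ CH3CH(OH)COO- + H+
Let x = [H+] at equilibrium. Ka = x²/(0.289 − x).
Neglecting x in the denominator: x = √(1.6 × 10^-4 × 0.289) = 6.80 × 10^-3 M
pH = −log(6.80 × 10^-3) = 2.17

pH = 2.17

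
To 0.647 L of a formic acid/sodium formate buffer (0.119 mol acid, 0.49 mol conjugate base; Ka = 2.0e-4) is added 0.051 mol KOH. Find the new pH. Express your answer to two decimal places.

pH = 4.60

OH- converts HCOOH to HCOO-: HCOOH → 0.068 mol, HCOO- → 0.541 mol.
pKa = −log(2.0 × 10^-4) = 3.699
pH = pKa + log(n_HCOO-/n_HCOOH) = 3.699 + log(0.541/0.068) = 3.699 + (+0.901)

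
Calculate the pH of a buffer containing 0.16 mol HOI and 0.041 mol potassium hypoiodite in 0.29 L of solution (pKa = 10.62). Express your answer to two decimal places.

Henderson–Hasselbalch: pH = pKa + log([OI-]/[HOI]) = 10.62 + log(0.041/0.16)
pH = 10.62 + (-0.591) = 10.03

pH = 10.03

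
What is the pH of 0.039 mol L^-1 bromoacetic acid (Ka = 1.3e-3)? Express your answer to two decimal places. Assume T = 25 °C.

pH = 2.19

BrCH2COOH ⇌ BrCH2COO- + H+
From the ICE table, Ka = x²/(0.039 − x) = 1.3 × 10^-3.
x is not negligible relative to C₀; solve x² + 0.0013·x − 5.07e-05 = 0.
x = (−Ka + √(Ka² + 4·Ka·C₀))/2 = 6.50 × 10^-3 M
pH = −log(6.50 × 10^-3) = 2.19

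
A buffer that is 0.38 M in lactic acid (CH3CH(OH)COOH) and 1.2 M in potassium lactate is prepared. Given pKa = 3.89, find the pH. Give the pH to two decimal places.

Using pH = pKa + log([base]/[acid]) with [base]/[acid] = 1.2/0.38:
pH = 3.89 + (+0.499) = 4.39

pH = 4.39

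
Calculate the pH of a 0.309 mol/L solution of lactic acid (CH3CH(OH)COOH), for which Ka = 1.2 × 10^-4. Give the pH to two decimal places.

CH3CH(OH)COOH ⇌ CH3CH(OH)COO- + H+
Ka = [H+]²/(0.309 − [H+]) = 1.2 × 10^-4
Assume [H+] ≪ 0.309: [H+] ≈ √(1.2 × 10^-4 × 0.309) = 6.09 × 10^-3 M
([H+]/C₀ = 2% < 5%, so the approximation holds.)
pH = −log(6.09 × 10^-3) = 2.22

pH = 2.22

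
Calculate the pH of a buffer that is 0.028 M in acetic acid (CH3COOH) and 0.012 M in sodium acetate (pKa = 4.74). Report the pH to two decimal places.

Henderson–Hasselbalch: pH = pKa + log([CH3COO-]/[CH3COOH]) = 4.74 + log(0.012/0.028)
pH = 4.74 + (-0.368) = 4.37

pH = 4.37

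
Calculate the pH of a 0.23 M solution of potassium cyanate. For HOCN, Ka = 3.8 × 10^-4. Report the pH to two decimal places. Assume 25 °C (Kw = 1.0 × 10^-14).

OCN- is the conjugate base of the weak acid HOCN.
Kb = Kw/Ka = 1.0×10^-14 / 3.8 × 10^-4 = 2.63 × 10^-11
Kb = x²/(0.23 − x) = 2.63 × 10^-11
Since Kb ≪ C₀, x ≈ √(Kb·C₀) = 2.46 × 10^-6 M.
(x/C₀ = 0.0011% < 5%, so the approximation holds.)
pOH = −log(2.46 × 10^-6) = 5.61; pH = 14.00 − 5.61 = 8.39

pH = 8.39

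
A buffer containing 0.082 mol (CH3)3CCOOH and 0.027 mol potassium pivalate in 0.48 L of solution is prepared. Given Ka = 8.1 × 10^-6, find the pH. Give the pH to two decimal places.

pH = 4.61

pKa = −log(8.1 × 10^-6) = 5.092
Henderson–Hasselbalch: pH = pKa + log([(CH3)3CCOO-]/[(CH3)3CCOOH]) = 5.092 + log(0.027/0.082)
pH = 5.092 + (-0.482) = 4.61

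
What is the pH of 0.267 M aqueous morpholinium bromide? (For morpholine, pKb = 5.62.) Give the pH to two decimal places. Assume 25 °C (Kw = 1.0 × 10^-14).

C4H8ONH2+ is the conjugate acid of the weak base C4H8ONH.
Kb = 10^(−5.62) = 2.40 × 10^-6
Ka = Kw/Kb = 1.0×10^-14 / 2.40 × 10^-6 = 4.17 × 10^-9
From the ICE table, Ka = [H+]²/(0.267 − [H+]) = 4.17 × 10^-9.
Since Ka ≪ C₀, [H+] ≈ √(Ka·C₀) = 3.34 × 10^-5 M.
pH = −log(3.34 × 10^-5) = 4.48

pH = 4.48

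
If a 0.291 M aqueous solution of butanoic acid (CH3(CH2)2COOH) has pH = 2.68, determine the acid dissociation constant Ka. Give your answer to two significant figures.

Ka = 1.5 × 10^-5

[H+] = 10^(-2.68) = 2.09 × 10^-3 M
At equilibrium [HA] = 0.291 − 2.09 × 10^-3 = 2.89 × 10^-1 M
Ka = [H+][A-]/[HA] = (2.09 × 10^-3)² / 2.89 × 10^-1 = 1.5 × 10^-5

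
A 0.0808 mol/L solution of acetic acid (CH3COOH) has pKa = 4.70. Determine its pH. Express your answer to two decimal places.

pH = 2.90

CH3COOH ⇌ CH3COO- + H+
Ka = 10^(−4.70) = 2.00 × 10^-5
From the ICE table, Ka = x²/(0.0808 − x) = 2.00 × 10^-5.
Assume x ≪ 0.0808: x ≈ √(2.00 × 10^-5 × 0.0808) = 1.27 × 10^-3 M
(x/C₀ = 1.6% < 5%, so the approximation holds.)
pH = −log[H+] = −log(1.27 × 10^-3) = 2.90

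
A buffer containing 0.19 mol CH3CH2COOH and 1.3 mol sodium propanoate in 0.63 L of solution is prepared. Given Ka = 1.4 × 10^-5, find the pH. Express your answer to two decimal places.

pKa = −log(1.4 × 10^-5) = 4.854
Using pH = pKa + log([base]/[acid]) with [base]/[acid] = 1.3/0.19:
pH = 4.854 + (+0.835) = 5.69

pH = 5.69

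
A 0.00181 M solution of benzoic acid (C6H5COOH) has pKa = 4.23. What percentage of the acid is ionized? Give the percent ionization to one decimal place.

16.5%

C6H5COOH ⇌ C6H5COO- + H+; let x = [H+] at equilibrium.
Ka = 10^(−4.23) = 5.89 × 10^-5
Ka = x²/(C₀ − x); solving the quadratic gives x = 2.98 × 10^-4 M.
Fraction ionized = 2.98 × 10^-4 / 0.00181 = 0.1646 → 16.5%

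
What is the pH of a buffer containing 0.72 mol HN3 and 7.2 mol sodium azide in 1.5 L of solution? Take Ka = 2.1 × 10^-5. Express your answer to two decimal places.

pH = 5.68

pKa = −log(2.1 × 10^-5) = 4.678
Henderson–Hasselbalch: pH = pKa + log([N3-]/[HN3]) = 4.678 + log(7.2/0.72)
pH = 4.678 + (+1.000) = 5.68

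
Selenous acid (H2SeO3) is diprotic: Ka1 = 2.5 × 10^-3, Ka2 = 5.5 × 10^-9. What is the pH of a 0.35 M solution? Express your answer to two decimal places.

Ka1 ≫ Ka2, so treat the first dissociation as the only significant source of H+.
Ka1 = x²/(0.35 − x) = 2.5 × 10^-3
Solving the quadratic: x = (−Ka1 + √(Ka1² + 4·Ka1·C₀))/2 = 2.84 × 10^-2 M
pH = −log(2.84 × 10^-2) = 1.55

pH = 1.55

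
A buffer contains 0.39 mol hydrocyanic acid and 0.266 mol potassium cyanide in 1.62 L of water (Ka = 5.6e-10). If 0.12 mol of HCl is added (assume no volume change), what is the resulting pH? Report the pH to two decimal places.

pH = 8.71

After neutralization: n(HCN) = 0.51 mol, n(CN-) = 0.146 mol.
pKa = −log(5.6 × 10^-10) = 9.252
Henderson–Hasselbalch with mole ratio 0.146/0.51: pH = 9.252 + (-0.543)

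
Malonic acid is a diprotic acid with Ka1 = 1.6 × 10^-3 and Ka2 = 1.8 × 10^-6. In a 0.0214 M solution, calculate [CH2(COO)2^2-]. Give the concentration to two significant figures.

First ionization gives [H+] ≈ [CH2(COOH)COO-] = 5.11 × 10^-3 M.
Second step: Ka2 = [H+][CH2(COO)2^2-]/[CH2(COOH)COO-] ≈ [CH2(COO)2^2-] (since [H+] ≈ [CH2(COOH)COO-]).
So [CH2(COO)2^2-] ≈ Ka2.

1.8 × 10^-6 M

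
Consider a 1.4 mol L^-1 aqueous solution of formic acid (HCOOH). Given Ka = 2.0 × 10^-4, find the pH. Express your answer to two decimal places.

pH = 1.78

HCOOH ⇌ HCOO- + H+
Ka = [H+]²/(1.4 − [H+]) = 2.0 × 10^-4
Since Ka ≪ C₀, [H+] ≈ √(Ka·C₀) = 1.67 × 10^-2 M.
Check: 1.2% ionized — well under 5%, approximation valid.
pH = −log(1.67 × 10^-2) = 1.78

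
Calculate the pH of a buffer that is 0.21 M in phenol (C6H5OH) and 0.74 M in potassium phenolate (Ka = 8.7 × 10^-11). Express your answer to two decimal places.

pH = 10.61

pKa = −log(8.7 × 10^-11) = 10.060
Using pH = pKa + log([base]/[acid]) with [base]/[acid] = 0.74/0.21:
pH = 10.060 + (+0.547) = 10.61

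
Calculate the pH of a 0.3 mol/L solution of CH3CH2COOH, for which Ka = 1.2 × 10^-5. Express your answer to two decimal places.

CH3CH2COOH ⇌ CH3CH2COO- + H+
Ka = [H+]²/(0.3 − [H+]) = 1.2 × 10^-5
Since Ka ≪ C₀, [H+] ≈ √(Ka·C₀) = 1.90 × 10^-3 M.
([H+]/C₀ = 0.63% < 5%, so the approximation holds.)
pH = −log(1.90 × 10^-3) = 2.72

pH = 2.72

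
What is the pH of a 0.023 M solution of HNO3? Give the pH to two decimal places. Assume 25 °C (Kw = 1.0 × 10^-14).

HNO3 is a strong acid and dissociates completely, so [H+] = 0.023 M.
pH = -log(0.023) = 1.64

pH = 1.64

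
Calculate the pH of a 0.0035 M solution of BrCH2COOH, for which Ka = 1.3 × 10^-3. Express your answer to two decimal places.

pH = 2.80

BrCH2COOH ⇌ BrCH2COO- + H+
From the ICE table, Ka = [H+]²/(0.0035 − [H+]) = 1.3 × 10^-3.
The 5% rule fails; solving [H+]² + Ka·[H+] − Ka·C₀ = 0 exactly:
[H+] = [−0.0013 + √(0.0013² + 1.82e-05)]/2 = 1.58 × 10^-3 M
pH = −log[H+] = −log(1.58 × 10^-3) = 2.80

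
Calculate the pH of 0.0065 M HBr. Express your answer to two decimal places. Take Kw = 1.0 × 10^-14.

HBr is a strong acid and dissociates completely, so [H+] = 0.0065 M.
pH = -log(0.0065) = 2.19

pH = 2.19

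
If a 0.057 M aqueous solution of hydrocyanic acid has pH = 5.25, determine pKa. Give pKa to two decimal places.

[H+] = 10^(-5.25) = 5.62 × 10^-6 M
At equilibrium [HA] = 0.057 − 5.62 × 10^-6 = 5.70 × 10^-2 M
Ka = [H+][A-]/[HA] = (5.62 × 10^-6)² / 5.70 × 10^-2 = 5.54 × 10^-10
pKa = -log(5.54 × 10^-10) = 9.26

pKa = 9.26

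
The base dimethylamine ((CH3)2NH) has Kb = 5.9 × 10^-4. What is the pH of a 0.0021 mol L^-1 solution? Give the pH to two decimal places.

pH = 10.93

(CH3)2NH + H2O ⇌ (CH3)2NH2+ + OH-
Let x = [OH-] at equilibrium. Kb = x²/(0.0021 − x).
The 5% rule fails; solving x² + Kb·x − Kb·C₀ = 0 exactly:
x = [−0.00059 + √(0.00059² + 4.96e-06)]/2 = 8.57 × 10^-4 M
pOH = −log(8.57 × 10^-4) = 3.07; pH = 14.00 − 3.07 = 10.93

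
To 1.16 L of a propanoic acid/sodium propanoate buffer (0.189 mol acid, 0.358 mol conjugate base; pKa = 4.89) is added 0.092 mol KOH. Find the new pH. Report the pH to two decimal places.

pH = 5.56

OH- converts CH3CH2COOH to CH3CH2COO-: CH3CH2COOH → 0.097 mol, CH3CH2COO- → 0.45 mol.
Henderson–Hasselbalch with mole ratio 0.45/0.097: pH = 4.89 + (+0.666)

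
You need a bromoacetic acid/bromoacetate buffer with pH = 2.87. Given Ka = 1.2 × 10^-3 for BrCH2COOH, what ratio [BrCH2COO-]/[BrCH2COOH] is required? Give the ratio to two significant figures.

ratio = 0.89

pKa = -log(1.2 × 10^-3) = 2.921
pH = pKa + log(r) ⇒ log(r) = 2.87 − 2.921 = -0.051
r = [BrCH2COO-]/[BrCH2COOH] = 10^(-0.051) = 0.889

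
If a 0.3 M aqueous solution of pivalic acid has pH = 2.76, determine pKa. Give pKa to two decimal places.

pKa = 4.99

[H+] = 10^(-2.76) = 1.74 × 10^-3 M
At equilibrium [HA] = 0.3 − 1.74 × 10^-3 = 2.98 × 10^-1 M
Ka = [H+][A-]/[HA] = (1.74 × 10^-3)² / 2.98 × 10^-1 = 1.02 × 10^-5
pKa = -log(1.02 × 10^-5) = 4.99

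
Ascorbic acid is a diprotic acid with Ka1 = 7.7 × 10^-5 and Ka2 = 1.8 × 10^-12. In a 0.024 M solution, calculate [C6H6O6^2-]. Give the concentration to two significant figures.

1.8 × 10^-12 M

First ionization gives [H+] ≈ [HC6H6O6-] = 1.32 × 10^-3 M.
Second step: Ka2 = [H+][C6H6O6^2-]/[HC6H6O6-] ≈ [C6H6O6^2-] (since [H+] ≈ [HC6H6O6-]).
So [C6H6O6^2-] ≈ Ka2.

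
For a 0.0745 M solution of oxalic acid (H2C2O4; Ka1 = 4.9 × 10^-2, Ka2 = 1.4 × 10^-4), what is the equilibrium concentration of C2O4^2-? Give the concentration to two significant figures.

First ionization gives [H+] ≈ [HC2O4-] = 4.07 × 10^-2 M.
Second step: Ka2 = [H+][C2O4^2-]/[HC2O4-] ≈ [C2O4^2-] (since [H+] ≈ [HC2O4-]).
So [C2O4^2-] ≈ Ka2.

1.4 × 10^-4 M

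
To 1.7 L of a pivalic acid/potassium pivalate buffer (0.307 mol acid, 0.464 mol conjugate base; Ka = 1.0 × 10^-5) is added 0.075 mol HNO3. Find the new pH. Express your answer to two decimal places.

pH = 5.01

Added H+ converts (CH3)3CCOO- to (CH3)3CCOOH: (CH3)3CCOOH → 0.382 mol, (CH3)3CCOO- → 0.389 mol.
pKa = −log(1.0 × 10^-5) = 5.000
pH = pKa + log([A⁻]/[HA]) = 5.000 + log(0.389/0.382) = 5.000 +0.008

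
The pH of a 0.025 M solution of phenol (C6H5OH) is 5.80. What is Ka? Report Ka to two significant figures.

Ka = 1.0 × 10^-10

[H+] = 10^(-5.80) = 1.58 × 10^-6 M
At equilibrium [HA] = 0.025 − 1.58 × 10^-6 = 2.50 × 10^-2 M
Ka = [H+][A-]/[HA] = (1.58 × 10^-6)² / 2.50 × 10^-2 = 1.0 × 10^-10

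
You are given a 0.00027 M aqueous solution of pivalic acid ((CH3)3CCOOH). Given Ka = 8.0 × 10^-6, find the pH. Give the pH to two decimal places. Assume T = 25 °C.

pH = 4.37

(CH3)3CCOOH ⇌ (CH3)3CCOO- + H+
Ka = [H+]²/(0.00027 − [H+]) = 8.0 × 10^-6
The 5% rule fails; solving [H+]² + Ka·[H+] − Ka·C₀ = 0 exactly:
[H+] = (−Ka + √(Ka² + 4·Ka·C₀))/2 = 4.26 × 10^-5 M
pH = −log[H+] = −log(4.26 × 10^-5) = 4.37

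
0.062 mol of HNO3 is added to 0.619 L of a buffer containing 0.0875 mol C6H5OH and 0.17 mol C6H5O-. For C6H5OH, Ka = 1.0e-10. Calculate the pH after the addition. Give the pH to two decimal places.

pH = 9.86

Added H+ converts C6H5O- to C6H5OH: C6H5OH → 0.149 mol, C6H5O- → 0.108 mol.
pKa = −log(1.0 × 10^-10) = 10.000
pH = pKa + log([A⁻]/[HA]) = 10.000 + log(0.108/0.149) = 10.000 -0.140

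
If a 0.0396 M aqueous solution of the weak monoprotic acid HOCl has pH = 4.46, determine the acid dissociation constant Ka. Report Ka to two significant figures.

[H+] = 10^(-4.46) = 3.47 × 10^-5 M
At equilibrium [HA] = 0.0396 − 3.47 × 10^-5 = 3.96 × 10^-2 M
Ka = [H+][A-]/[HA] = (3.47 × 10^-5)² / 3.96 × 10^-2 = 3.0 × 10^-8

Ka = 3.0 × 10^-8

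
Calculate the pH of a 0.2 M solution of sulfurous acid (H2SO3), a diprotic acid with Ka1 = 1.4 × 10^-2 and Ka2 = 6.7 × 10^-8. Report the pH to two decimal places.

Since Ka1 ≫ Ka2, the first ionization dominates [H+].
Ka1 = x²/(0.2 − x) = 1.4 × 10^-2
Solving the quadratic: x = (−Ka1 + √(Ka1² + 4·Ka1·C₀))/2 = 4.64 × 10^-2 M
pH = −log(4.64 × 10^-2) = 1.33

pH = 1.33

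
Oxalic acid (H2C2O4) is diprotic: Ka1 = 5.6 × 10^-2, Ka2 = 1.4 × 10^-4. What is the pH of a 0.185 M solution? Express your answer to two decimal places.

pH = 1.11

Ka1 ≫ Ka2, so treat the first dissociation as the only significant source of H+.
Ka1 = x²/(0.185 − x) = 5.6 × 10^-2
Solving the quadratic: x = (−Ka1 + √(Ka1² + 4·Ka1·C₀))/2 = 7.76 × 10^-2 M
pH = −log(7.76 × 10^-2) = 1.11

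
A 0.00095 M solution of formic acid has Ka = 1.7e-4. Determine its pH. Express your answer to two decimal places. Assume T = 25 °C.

pH = 3.49

HCOOH ⇌ HCOO- + H+
From the ICE table, Ka = [H+]²/(0.00095 − [H+]) = 1.7 × 10^-4.
Here C₀/Ka ≈ 5.59, so the small-[H+] approximation fails. Use the quadratic:
[H+] = (−Ka + √(Ka² + 4·Ka·C₀))/2 = 3.26 × 10^-4 M
pH = −log[H+] = −log(3.26 × 10^-4) = 3.49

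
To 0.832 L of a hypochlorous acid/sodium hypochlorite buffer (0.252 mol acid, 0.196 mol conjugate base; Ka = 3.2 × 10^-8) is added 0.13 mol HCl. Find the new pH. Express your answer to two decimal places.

pH = 6.73

After neutralization: n(HOCl) = 0.382 mol, n(OCl-) = 0.066 mol.
pKa = −log(3.2 × 10^-8) = 7.495
Henderson–Hasselbalch with mole ratio 0.066/0.382: pH = 7.495 + (-0.763)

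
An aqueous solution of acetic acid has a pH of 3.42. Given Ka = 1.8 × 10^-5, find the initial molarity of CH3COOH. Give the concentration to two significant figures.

C₀ = 8.4 × 10^-3 M

[H+] = 10^(-3.42) = 3.80 × 10^-4 M = x
Ka = x²/(C₀ − x) ⇒ C₀ = x + x²/Ka
C₀ = 3.80 × 10^-4 + (3.80 × 10^-4)²/(1.8 × 10^-5) = 8.40 × 10^-3 M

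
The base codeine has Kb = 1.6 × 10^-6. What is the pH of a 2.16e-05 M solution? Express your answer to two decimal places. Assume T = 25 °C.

pH = 8.71

C18H21NO3 + H2O ⇌ C18H22NO3+ + OH-
Let x = [OH-] at equilibrium. Kb = x²/(2.16e-05 − x).
The 5% rule fails; solving x² + Kb·x − Kb·C₀ = 0 exactly:
x = [−1.6e-06 + √(1.6e-06² + 1.38e-10)]/2 = 5.13 × 10^-6 M
pOH = −log(5.13 × 10^-6) = 5.29; pH = 14.00 − 5.29 = 8.71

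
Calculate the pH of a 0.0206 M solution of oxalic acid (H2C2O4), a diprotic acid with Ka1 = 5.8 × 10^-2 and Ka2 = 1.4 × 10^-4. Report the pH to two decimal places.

pH = 1.79

Since Ka1 ≫ Ka2, the first ionization dominates [H+].
Ka1 = x²/(0.0206 − x) = 5.8 × 10^-2
Solving the quadratic: x = (−Ka1 + √(Ka1² + 4·Ka1·C₀))/2 = 1.61 × 10^-2 M
pH = −log(1.61 × 10^-2) = 1.79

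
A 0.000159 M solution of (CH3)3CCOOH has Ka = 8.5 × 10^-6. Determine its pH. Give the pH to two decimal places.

(CH3)3CCOOH ⇌ (CH3)3CCOO- + H+
From the ICE table, Ka = x²/(0.000159 − x) = 8.5 × 10^-6.
The 5% rule fails; solving x² + Ka·x − Ka·C₀ = 0 exactly:
x = [−8.5e-06 + √(8.5e-06² + 5.41e-09)]/2 = 3.28 × 10^-5 M
pH = −log(3.28 × 10^-5) = 4.48

pH = 4.48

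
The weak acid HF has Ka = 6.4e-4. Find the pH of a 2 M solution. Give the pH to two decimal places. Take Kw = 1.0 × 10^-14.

pH = 1.45

HF ⇌ F- + H+
Ka = x²/(2 − x) = 6.4 × 10^-4
Since Ka ≪ C₀, x ≈ √(Ka·C₀) = 3.58 × 10^-2 M.
(x/C₀ = 1.8% < 5%, so the approximation holds.)
pH = −log[H+] = −log(3.58 × 10^-2) = 1.45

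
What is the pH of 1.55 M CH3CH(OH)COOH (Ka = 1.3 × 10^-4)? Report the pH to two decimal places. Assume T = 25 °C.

pH = 1.85

CH3CH(OH)COOH ⇌ CH3CH(OH)COO- + H+
From the ICE table, Ka = x²/(1.55 − x) = 1.3 × 10^-4.
Since Ka ≪ C₀, x ≈ √(Ka·C₀) = 1.42 × 10^-2 M.
Check: 0.92% ionized — well under 5%, approximation valid.
pH = −log(1.42 × 10^-2) = 1.85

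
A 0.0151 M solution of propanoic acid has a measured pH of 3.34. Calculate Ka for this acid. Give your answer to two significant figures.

[H+] = 10^(-3.34) = 4.57 × 10^-4 M
At equilibrium [HA] = 0.0151 − 4.57 × 10^-4 = 1.46 × 10^-2 M
Ka = [H+][A-]/[HA] = (4.57 × 10^-4)² / 1.46 × 10^-2 = 1.4 × 10^-5

Ka = 1.4 × 10^-5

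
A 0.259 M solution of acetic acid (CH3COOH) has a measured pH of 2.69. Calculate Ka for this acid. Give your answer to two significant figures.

Ka = 1.6 × 10^-5

[H+] = 10^(-2.69) = 2.04 × 10^-3 M
At equilibrium [HA] = 0.259 − 2.04 × 10^-3 = 2.57 × 10^-1 M
Ka = [H+][A-]/[HA] = (2.04 × 10^-3)² / 2.57 × 10^-1 = 1.6 × 10^-5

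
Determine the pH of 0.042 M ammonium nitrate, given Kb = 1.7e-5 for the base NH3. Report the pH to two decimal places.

pH = 5.30

NH4+ is the conjugate acid of the weak base NH3.
Ka = Kw/Kb = 1.0×10^-14 / 1.7 × 10^-5 = 5.88 × 10^-10
Ka = x²/(0.042 − x) = 5.88 × 10^-10
Assume x ≪ 0.042: x ≈ √(5.88 × 10^-10 × 0.042) = 4.97 × 10^-6 M
pH = −log(4.97 × 10^-6) = 5.30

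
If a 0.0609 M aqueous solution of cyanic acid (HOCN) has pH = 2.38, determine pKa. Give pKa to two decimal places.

pKa = 3.51

[H+] = 10^(-2.38) = 4.17 × 10^-3 M
At equilibrium [HA] = 0.0609 − 4.17 × 10^-3 = 5.67 × 10^-2 M
Ka = [H+][A-]/[HA] = (4.17 × 10^-3)² / 5.67 × 10^-2 = 3.07 × 10^-4
pKa = -log(3.07 × 10^-4) = 3.51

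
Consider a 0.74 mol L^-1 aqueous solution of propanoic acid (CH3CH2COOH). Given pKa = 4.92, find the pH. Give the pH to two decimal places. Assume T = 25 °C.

CH3CH2COOH ⇌ CH3CH2COO- + H+
Ka = 10^(−4.92) = 1.20 × 10^-5
From the ICE table, Ka = x²/(0.74 − x) = 1.20 × 10^-5.
Since Ka ≪ C₀, x ≈ √(Ka·C₀) = 2.98 × 10^-3 M.
(x/C₀ = 0.4% < 5%, so the approximation holds.)
pH = −log(2.98 × 10^-3) = 2.53

pH = 2.53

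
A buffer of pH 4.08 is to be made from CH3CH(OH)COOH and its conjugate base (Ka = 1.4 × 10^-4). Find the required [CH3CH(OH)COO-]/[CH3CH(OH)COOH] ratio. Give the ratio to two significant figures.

ratio = 1.7

pKa = -log(1.4 × 10^-4) = 3.854
pH = pKa + log(r) ⇒ log(r) = 4.08 − 3.854 = +0.226
r = [CH3CH(OH)COO-]/[CH3CH(OH)COOH] = 10^(+0.226) = 1.68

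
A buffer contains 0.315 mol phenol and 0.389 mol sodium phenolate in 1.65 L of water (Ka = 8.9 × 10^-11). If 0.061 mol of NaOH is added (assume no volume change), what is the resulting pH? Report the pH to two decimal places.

After neutralization: n(C6H5OH) = 0.254 mol, n(C6H5O-) = 0.45 mol.
pKa = −log(8.9 × 10^-11) = 10.051
pH = pKa + log(n_C6H5O-/n_C6H5OH) = 10.051 + log(0.45/0.254) = 10.051 + (+0.248)

pH = 10.30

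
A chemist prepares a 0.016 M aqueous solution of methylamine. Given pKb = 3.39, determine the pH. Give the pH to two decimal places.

CH3NH2 + H2O ⇌ CH3NH3+ + OH-
Kb = 10^(−3.39) = 4.07 × 10^-4
Let x = [OH-] at equilibrium. Kb = x²/(0.016 − x).
x is not negligible relative to C₀; solve x² + 0.000407·x − 6.51e-06 = 0.
x = [−0.000407 + √(0.000407² + 2.6e-05)]/2 = 2.36 × 10^-3 M
pOH = 2.63, so pH = 14.00 − pOH = 11.37

pH = 11.37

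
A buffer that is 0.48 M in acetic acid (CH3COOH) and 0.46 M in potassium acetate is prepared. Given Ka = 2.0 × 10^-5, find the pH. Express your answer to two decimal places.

pKa = −log(2.0 × 10^-5) = 4.699
Henderson–Hasselbalch: pH = pKa + log([CH3COO-]/[CH3COOH]) = 4.699 + log(0.46/0.48)
pH = 4.699 + (-0.018) = 4.68

pH = 4.68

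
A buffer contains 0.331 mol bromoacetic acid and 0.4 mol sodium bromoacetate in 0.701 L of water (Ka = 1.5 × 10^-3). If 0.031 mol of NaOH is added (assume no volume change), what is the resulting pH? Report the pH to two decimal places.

After neutralization: n(BrCH2COOH) = 0.3 mol, n(BrCH2COO-) = 0.431 mol.
pKa = −log(1.5 × 10^-3) = 2.824
Henderson–Hasselbalch with mole ratio 0.431/0.3: pH = 2.824 + (+0.157)

pH = 2.98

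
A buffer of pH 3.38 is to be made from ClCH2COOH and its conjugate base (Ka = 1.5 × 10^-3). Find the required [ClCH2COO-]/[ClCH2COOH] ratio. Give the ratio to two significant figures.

ratio = 3.6

pKa = -log(1.5 × 10^-3) = 2.824
pH = pKa + log(r) ⇒ log(r) = 3.38 − 2.824 = +0.556
r = [ClCH2COO-]/[ClCH2COOH] = 10^(+0.556) = 3.6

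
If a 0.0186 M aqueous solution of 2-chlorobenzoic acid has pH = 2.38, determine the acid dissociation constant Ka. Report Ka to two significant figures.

[H+] = 10^(-2.38) = 4.17 × 10^-3 M
At equilibrium [HA] = 0.0186 − 4.17 × 10^-3 = 1.44 × 10^-2 M
Ka = [H+][A-]/[HA] = (4.17 × 10^-3)² / 1.44 × 10^-2 = 1.2 × 10^-3

Ka = 1.2 × 10^-3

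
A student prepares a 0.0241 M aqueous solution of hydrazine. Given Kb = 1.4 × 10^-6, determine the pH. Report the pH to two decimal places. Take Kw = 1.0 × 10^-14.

N2H4 + H2O ⇌ N2H5+ + OH-
Kb = [OH-]²/(0.0241 − [OH-]) = 1.4 × 10^-6
Since Kb ≪ C₀, [OH-] ≈ √(Kb·C₀) = 1.84 × 10^-4 M.
pOH = 3.74, so pH = 14.00 − pOH = 10.26

pH = 10.26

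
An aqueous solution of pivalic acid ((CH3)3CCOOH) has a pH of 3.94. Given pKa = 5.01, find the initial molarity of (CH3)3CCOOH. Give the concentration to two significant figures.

[H+] = 10^(-3.94) = 1.15 × 10^-4 M = x
Ka = 10^(−5.01) = 9.77 × 10^-6
Ka = x²/(C₀ − x) ⇒ C₀ = x + x²/Ka
C₀ = 1.15 × 10^-4 + (1.15 × 10^-4)²/(9.77 × 10^-6) = 1.47 × 10^-3 M

C₀ = 1.5 × 10^-3 M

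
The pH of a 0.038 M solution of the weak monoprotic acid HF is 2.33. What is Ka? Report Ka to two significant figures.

[H+] = 10^(-2.33) = 4.68 × 10^-3 M
At equilibrium [HA] = 0.038 − 4.68 × 10^-3 = 3.33 × 10^-2 M
Ka = [H+][A-]/[HA] = (4.68 × 10^-3)² / 3.33 × 10^-2 = 6.6 × 10^-4

Ka = 6.6 × 10^-4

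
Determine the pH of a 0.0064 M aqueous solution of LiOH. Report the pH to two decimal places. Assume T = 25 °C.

pH = 11.81

LiOH is a strong base; [OH-] = 0.0064 M.
pOH = -log(0.0064) = 2.19
pH = 14.00 - 2.19 = 11.81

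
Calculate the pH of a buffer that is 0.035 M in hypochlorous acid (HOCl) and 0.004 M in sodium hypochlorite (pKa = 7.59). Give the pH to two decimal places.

pH = 6.65

pH = pKa + log([A⁻]/[HA]) = 7.59 + log(0.004/0.035)
pH = 7.59 + (-0.942) = 6.65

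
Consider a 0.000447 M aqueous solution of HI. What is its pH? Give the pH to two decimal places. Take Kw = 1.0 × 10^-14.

HI is a strong acid and dissociates completely, so [H+] = 0.000447 M.
pH = -log(0.000447) = 3.35

pH = 3.35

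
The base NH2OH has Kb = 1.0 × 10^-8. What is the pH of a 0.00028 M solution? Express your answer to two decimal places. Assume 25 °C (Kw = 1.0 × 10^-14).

NH2OH + H2O ⇌ NH3OH+ + OH-
From the ICE table, Kb = x²/(0.00028 − x) = 1.0 × 10^-8.
Since Kb ≪ C₀, x ≈ √(Kb·C₀) = 1.67 × 10^-6 M.
pOH = −log(1.67 × 10^-6) = 5.78; pH = 14.00 − 5.78 = 8.22

pH = 8.22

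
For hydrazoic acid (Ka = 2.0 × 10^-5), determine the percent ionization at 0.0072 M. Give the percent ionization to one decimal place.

5.1%

HN3 ⇌ N3- + H+; let x = [H+] at equilibrium.
Solve x² + 2e-05x − 1.44e-07 = 0 → x = 3.70 × 10^-4 M
Fraction ionized = 3.70 × 10^-4 / 0.0072 = 0.0514 → 5.1%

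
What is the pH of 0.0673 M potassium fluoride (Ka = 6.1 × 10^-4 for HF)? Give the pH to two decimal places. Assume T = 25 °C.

pH = 8.02

F- is the conjugate base of the weak acid HF.
Kb = Kw/Ka = 1.0×10^-14 / 6.1 × 10^-4 = 1.64 × 10^-11
Kb = x²/(0.0673 − x) = 1.64 × 10^-11
Assume x ≪ 0.0673: x ≈ √(1.64 × 10^-11 × 0.0673) = 1.05 × 10^-6 M
(x/C₀ = 0.0016% < 5%, so the approximation holds.)
pOH = −log(1.05 × 10^-6) = 5.98; pH = 14.00 − 5.98 = 8.02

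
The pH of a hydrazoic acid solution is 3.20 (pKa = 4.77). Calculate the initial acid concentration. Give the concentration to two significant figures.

C₀ = 2.4 × 10^-2 M

[H+] = 10^(-3.20) = 6.31 × 10^-4 M = x
Ka = 10^(−4.77) = 1.70 × 10^-5
Ka = x²/(C₀ − x) ⇒ C₀ = x + x²/Ka
C₀ = 6.31 × 10^-4 + (6.31 × 10^-4)²/(1.70 × 10^-5) = 2.41 × 10^-2 M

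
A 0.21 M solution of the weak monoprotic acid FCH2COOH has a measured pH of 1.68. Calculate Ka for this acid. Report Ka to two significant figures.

Ka = 2.3 × 10^-3

[H+] = 10^(-1.68) = 2.09 × 10^-2 M
At equilibrium [HA] = 0.21 − 2.09 × 10^-2 = 1.89 × 10^-1 M
Ka = [H+][A-]/[HA] = (2.09 × 10^-2)² / 1.89 × 10^-1 = 2.3 × 10^-3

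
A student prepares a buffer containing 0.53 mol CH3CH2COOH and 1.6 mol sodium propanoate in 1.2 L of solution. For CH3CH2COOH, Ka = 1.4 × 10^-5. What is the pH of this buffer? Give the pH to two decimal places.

pKa = −log(1.4 × 10^-5) = 4.854
Henderson–Hasselbalch: pH = pKa + log([CH3CH2COO-]/[CH3CH2COOH]) = 4.854 + log(1.6/0.53)
pH = 4.854 + (+0.480) = 5.33

pH = 5.33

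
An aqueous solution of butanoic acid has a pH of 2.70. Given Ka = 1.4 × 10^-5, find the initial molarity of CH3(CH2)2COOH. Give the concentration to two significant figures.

[H+] = 10^(-2.70) = 2.00 × 10^-3 M = x
Ka = x²/(C₀ − x) ⇒ C₀ = x + x²/Ka
C₀ = 2.00 × 10^-3 + (2.00 × 10^-3)²/(1.4 × 10^-5) = 2.88 × 10^-1 M

C₀ = 2.9 × 10^-1 M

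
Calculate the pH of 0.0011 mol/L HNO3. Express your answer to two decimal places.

HNO3 is a strong acid and dissociates completely, so [H+] = 0.0011 M.
pH = -log(0.0011) = 2.96

pH = 2.96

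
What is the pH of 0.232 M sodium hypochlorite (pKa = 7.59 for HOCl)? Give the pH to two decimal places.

pH = 10.48

OCl- is the conjugate base of the weak acid HOCl.
Ka = 10^(−7.59) = 2.57 × 10^-8
Kb = Kw/Ka = 1.0×10^-14 / 2.57 × 10^-8 = 3.89 × 10^-7
Kb = [OH-]²/(0.232 − [OH-]) = 3.89 × 10^-7
Neglecting [OH-] in the denominator: [OH-] = √(3.89 × 10^-7 × 0.232) = 3.00 × 10^-4 M
Check: 0.13% ionized — well under 5%, approximation valid.
pOH = −log(3.00 × 10^-4) = 3.52; pH = 14.00 − 3.52 = 10.48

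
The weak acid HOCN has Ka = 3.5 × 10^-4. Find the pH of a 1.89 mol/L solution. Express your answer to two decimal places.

HOCN ⇌ OCN- + H+
Let x = [H+] at equilibrium. Ka = x²/(1.89 − x).
Neglecting x in the denominator: x = √(3.5 × 10^-4 × 1.89) = 2.57 × 10^-2 M
pH = −log[H+] = −log(2.57 × 10^-2) = 1.59

pH = 1.59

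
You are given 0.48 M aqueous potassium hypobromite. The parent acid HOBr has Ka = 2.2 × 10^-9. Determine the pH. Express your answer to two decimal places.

pH = 11.17

OBr- is the conjugate base of the weak acid HOBr.
Kb = Kw/Ka = 1.0×10^-14 / 2.2 × 10^-9 = 4.55 × 10^-6
Let x = [OH-] at equilibrium. Kb = x²/(0.48 − x).
Assume x ≪ 0.48: x ≈ √(4.55 × 10^-6 × 0.48) = 1.48 × 10^-3 M
Check: 0.31% ionized — well under 5%, approximation valid.
pOH = 2.83, so pH = 14.00 − pOH = 11.17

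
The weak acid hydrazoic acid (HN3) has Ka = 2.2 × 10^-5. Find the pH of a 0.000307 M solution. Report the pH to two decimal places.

pH = 4.14

HN3 ⇌ N3- + H+
Ka = x²/(0.000307 − x) = 2.2 × 10^-5
x is not negligible relative to C₀; solve x² + 2.2e-05·x − 6.75e-09 = 0.
x = [−2.2e-05 + √(2.2e-05² + 2.7e-08)]/2 = 7.19 × 10^-5 M
pH = −log(7.19 × 10^-5) = 4.14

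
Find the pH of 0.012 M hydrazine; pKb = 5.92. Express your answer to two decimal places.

N2H4 + H2O ⇌ N2H5+ + OH-
Kb = 10^(−5.92) = 1.20 × 10^-6
From the ICE table, Kb = [OH-]²/(0.012 − [OH-]) = 1.20 × 10^-6.
Neglecting [OH-] in the denominator: [OH-] = √(1.20 × 10^-6 × 0.012) = 1.20 × 10^-4 M
([OH-]/C₀ = 1% < 5%, so the approximation holds.)
pOH = −log(1.20 × 10^-4) = 3.92; pH = 14.00 − 3.92 = 10.08

pH = 10.08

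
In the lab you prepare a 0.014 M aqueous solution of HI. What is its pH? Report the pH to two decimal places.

HI is a strong acid and dissociates completely, so [H+] = 0.014 M.
pH = -log(0.014) = 1.85

pH = 1.85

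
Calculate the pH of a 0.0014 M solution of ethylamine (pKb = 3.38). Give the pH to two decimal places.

C2H5NH2 + H2O ⇌ C2H5NH3+ + OH-
Kb = 10^(−3.38) = 4.17 × 10^-4
From the ICE table, Kb = [OH-]²/(0.0014 − [OH-]) = 4.17 × 10^-4.
[OH-] is not negligible relative to C₀; solve [OH-]² + 0.000417·[OH-] − 5.84e-07 = 0.
[OH-] = [−0.000417 + √(0.000417² + 2.34e-06)]/2 = 5.84 × 10^-4 M
pOH = −log(5.84 × 10^-4) = 3.23; pH = 14.00 − 3.23 = 10.77

pH = 10.77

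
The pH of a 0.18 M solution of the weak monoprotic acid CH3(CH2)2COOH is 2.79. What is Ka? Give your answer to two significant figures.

Ka = 1.5 × 10^-5

[H+] = 10^(-2.79) = 1.62 × 10^-3 M
At equilibrium [HA] = 0.18 − 1.62 × 10^-3 = 1.78 × 10^-1 M
Ka = [H+][A-]/[HA] = (1.62 × 10^-3)² / 1.78 × 10^-1 = 1.5 × 10^-5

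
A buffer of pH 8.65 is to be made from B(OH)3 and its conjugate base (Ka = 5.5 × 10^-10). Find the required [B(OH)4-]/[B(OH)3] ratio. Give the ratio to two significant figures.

ratio = 0.25

pKa = -log(5.5 × 10^-10) = 9.260
pH = pKa + log(r) ⇒ log(r) = 8.65 − 9.260 = -0.610
r = [B(OH)4-]/[B(OH)3] = 10^(-0.610) = 0.245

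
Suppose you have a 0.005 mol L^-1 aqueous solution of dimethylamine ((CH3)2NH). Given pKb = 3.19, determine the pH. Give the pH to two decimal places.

(CH3)2NH + H2O ⇌ (CH3)2NH2+ + OH-
Kb = 10^(−3.19) = 6.46 × 10^-4
From the ICE table, Kb = x²/(0.005 − x) = 6.46 × 10^-4.
Here C₀/Kb ≈ 7.74, so the small-x approximation fails. Use the quadratic:
x = (−Kb + √(Kb² + 4·Kb·C₀))/2 = 1.50 × 10^-3 M
pOH = −log(1.50 × 10^-3) = 2.82; pH = 14.00 − 2.82 = 11.18

pH = 11.18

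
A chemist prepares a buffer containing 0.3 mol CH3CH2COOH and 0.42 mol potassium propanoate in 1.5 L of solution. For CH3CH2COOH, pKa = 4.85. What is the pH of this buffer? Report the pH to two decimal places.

pH = 5.00

Using pH = pKa + log([base]/[acid]) with [base]/[acid] = 0.42/0.3:
pH = 4.85 + (+0.146) = 5.00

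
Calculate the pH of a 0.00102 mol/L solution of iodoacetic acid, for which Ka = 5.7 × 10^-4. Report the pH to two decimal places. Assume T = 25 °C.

ICH2COOH ⇌ ICH2COO- + H+
Ka = [H+]²/(0.00102 − [H+]) = 5.7 × 10^-4
Here C₀/Ka ≈ 1.79, so the small-[H+] approximation fails. Use the quadratic:
[H+] = [−0.00057 + √(0.00057² + 2.33e-06)]/2 = 5.29 × 10^-4 M
pH = −log(5.29 × 10^-4) = 3.28

pH = 3.28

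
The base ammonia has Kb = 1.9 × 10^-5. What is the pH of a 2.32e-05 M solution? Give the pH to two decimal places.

pH = 9.13

NH3 + H2O ⇌ NH4+ + OH-
Kb = [OH-]²/(2.32e-05 − [OH-]) = 1.9 × 10^-5
[OH-] is not negligible relative to C₀; solve [OH-]² + 1.9e-05·[OH-] − 4.41e-10 = 0.
[OH-] = (−Kb + √(Kb² + 4·Kb·C₀))/2 = 1.35 × 10^-5 M
pOH = −log(1.35 × 10^-5) = 4.87; pH = 14.00 − 4.87 = 9.13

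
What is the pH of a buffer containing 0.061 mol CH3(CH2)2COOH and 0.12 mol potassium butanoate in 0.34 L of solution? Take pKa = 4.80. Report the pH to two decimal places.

pH = 5.09

Using pH = pKa + log([base]/[acid]) with [base]/[acid] = 0.12/0.061:
pH = 4.80 + (+0.294) = 5.09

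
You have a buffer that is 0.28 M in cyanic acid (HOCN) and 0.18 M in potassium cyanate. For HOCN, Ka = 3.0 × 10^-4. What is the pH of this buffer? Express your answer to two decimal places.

pKa = −log(3.0 × 10^-4) = 3.523
pH = pKa + log([A⁻]/[HA]) = 3.523 + log(0.18/0.28)
pH = 3.523 + (-0.192) = 3.33

pH = 3.33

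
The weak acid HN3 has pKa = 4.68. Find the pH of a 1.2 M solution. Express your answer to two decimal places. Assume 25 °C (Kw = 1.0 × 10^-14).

pH = 2.30

HN3 ⇌ N3- + H+
Ka = 10^(−4.68) = 2.09 × 10^-5
Ka = [H+]²/(1.2 − [H+]) = 2.09 × 10^-5
Neglecting [H+] in the denominator: [H+] = √(2.09 × 10^-5 × 1.2) = 5.01 × 10^-3 M
([H+]/C₀ = 0.42% < 5%, so the approximation holds.)
pH = −log[H+] = −log(5.01 × 10^-3) = 2.30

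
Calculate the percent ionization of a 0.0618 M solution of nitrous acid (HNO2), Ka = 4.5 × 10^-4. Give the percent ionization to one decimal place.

8.2%

HNO2 ⇌ NO2- + H+; let x = [H+] at equilibrium.
Ka = x²/(C₀ − x); solving the quadratic gives x = 5.05 × 10^-3 M.
% ionization = x/C₀ × 100% = 5.05 × 10^-3/0.0618 × 100% = 8.2%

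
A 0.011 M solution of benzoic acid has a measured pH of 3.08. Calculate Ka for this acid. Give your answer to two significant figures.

Ka = 6.8 × 10^-5

[H+] = 10^(-3.08) = 8.32 × 10^-4 M
At equilibrium [HA] = 0.011 − 8.32 × 10^-4 = 1.02 × 10^-2 M
Ka = [H+][A-]/[HA] = (8.32 × 10^-4)² / 1.02 × 10^-2 = 6.8 × 10^-5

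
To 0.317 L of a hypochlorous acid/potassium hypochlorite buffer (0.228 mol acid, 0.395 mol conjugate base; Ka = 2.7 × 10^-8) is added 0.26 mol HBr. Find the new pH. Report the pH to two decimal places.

pH = 7.01

After neutralization: n(HOCl) = 0.488 mol, n(OCl-) = 0.135 mol.
pKa = −log(2.7 × 10^-8) = 7.569
pH = pKa + log([A⁻]/[HA]) = 7.569 + log(0.135/0.488) = 7.569 -0.558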